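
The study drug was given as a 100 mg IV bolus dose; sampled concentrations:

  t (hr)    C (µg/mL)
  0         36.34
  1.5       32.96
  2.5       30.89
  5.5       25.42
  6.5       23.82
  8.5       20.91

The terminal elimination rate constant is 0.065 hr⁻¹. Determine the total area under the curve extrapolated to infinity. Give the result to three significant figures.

Trapezoidal AUC_0→8.5:
  [0→1.5]: (36.34+32.96)/2 × 1.5 = 51.975
  [1.5→2.5]: (32.96+30.89)/2 × 1 = 31.925
  [2.5→5.5]: (30.89+25.42)/2 × 3 = 84.465
  [5.5→6.5]: (25.42+23.82)/2 × 1 = 24.62
  [6.5→8.5]: (23.82+20.91)/2 × 2 = 44.73
  Sum = 237.715 µg/mL·hr
Extrapolated tail: C_last / k_e = 20.91 / 0.065 = 321.692
AUC_0→∞ = 237.715 + 321.692 = 559.407 µg/mL·hr

AUC = 559 µg/mL·hr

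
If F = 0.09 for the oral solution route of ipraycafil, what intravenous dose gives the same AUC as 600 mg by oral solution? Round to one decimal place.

D_iv = 54.0 mg

Systemic exposure from an extravascular dose = F × D_ev, so the equivalent IV dose is F × D_ev.
D_iv = F × D_ev = 0.09 × 600 = 54 mg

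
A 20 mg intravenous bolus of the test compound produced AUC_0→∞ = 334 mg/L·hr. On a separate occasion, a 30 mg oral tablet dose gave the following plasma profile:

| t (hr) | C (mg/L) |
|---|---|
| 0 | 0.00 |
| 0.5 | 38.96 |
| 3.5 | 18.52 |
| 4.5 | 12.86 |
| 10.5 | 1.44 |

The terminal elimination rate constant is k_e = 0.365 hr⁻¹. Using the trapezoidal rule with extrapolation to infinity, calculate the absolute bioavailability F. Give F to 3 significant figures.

Trapezoidal AUC_0→10.5 (oral tablet):
  [0→0.5]: (0.00+38.96)/2 × 0.5 = 9.74
  [0.5→3.5]: (38.96+18.52)/2 × 3 = 86.22
  [3.5→4.5]: (18.52+12.86)/2 × 1 = 15.69
  [4.5→10.5]: (12.86+1.44)/2 × 6 = 42.9
  Sum = 154.55 mg/L·hr
Tail: C_last/k_e = 1.44/0.365 = 3.945
AUC_0→∞ (oral tablet) = 154.55 + 3.945 = 158.495 mg/L·hr
F = (AUC_ev/D_ev)/(AUC_iv/D_iv) = (158.495/30)/(334/20) = 5.28317/16.7 = 0.3164

F = 0.316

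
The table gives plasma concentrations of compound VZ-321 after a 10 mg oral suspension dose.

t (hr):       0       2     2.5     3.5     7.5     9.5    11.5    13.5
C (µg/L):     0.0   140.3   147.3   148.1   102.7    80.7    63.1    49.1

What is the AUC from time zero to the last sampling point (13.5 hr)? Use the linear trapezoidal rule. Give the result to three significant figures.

Trapezoidal AUC_0→13.5:
  [0→2]: (0.0+140.3)/2 × 2 = 140.3
  [2→2.5]: (140.3+147.3)/2 × 0.5 = 71.9
  [2.5→3.5]: (147.3+148.1)/2 × 1 = 147.7
  [3.5→7.5]: (148.1+102.7)/2 × 4 = 501.6
  [7.5→9.5]: (102.7+80.7)/2 × 2 = 183.4
  [9.5→11.5]: (80.7+63.1)/2 × 2 = 143.8
  [11.5→13.5]: (63.1+49.1)/2 × 2 = 112.2
  Sum = 1300.9 µg/L·hr

AUC = 1300 µg/L·hr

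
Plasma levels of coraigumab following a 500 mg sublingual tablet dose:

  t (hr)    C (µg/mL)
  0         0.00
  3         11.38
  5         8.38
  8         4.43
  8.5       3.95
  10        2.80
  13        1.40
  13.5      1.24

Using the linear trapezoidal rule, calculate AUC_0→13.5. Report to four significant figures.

Trapezoidal AUC_0→13.5:
  [0→3]: (0.00+11.38)/2 × 3 = 17.07
  [3→5]: (11.38+8.38)/2 × 2 = 19.76
  [5→8]: (8.38+4.43)/2 × 3 = 19.215
  [8→8.5]: (4.43+3.95)/2 × 0.5 = 2.095
  [8.5→10]: (3.95+2.80)/2 × 1.5 = 5.0625
  [10→13]: (2.80+1.40)/2 × 3 = 6.3
  [13→13.5]: (1.40+1.24)/2 × 0.5 = 0.66
  Sum = 70.1625 µg/mL·hr

AUC = 70.16 µg/mL·hr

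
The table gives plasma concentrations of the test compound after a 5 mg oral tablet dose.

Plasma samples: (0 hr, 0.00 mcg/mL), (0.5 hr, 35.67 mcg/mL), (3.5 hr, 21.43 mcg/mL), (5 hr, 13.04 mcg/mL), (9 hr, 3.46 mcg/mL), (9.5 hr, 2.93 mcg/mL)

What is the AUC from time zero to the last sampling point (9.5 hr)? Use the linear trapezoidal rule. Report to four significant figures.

Trapezoidal AUC_0→9.5:
  [0→0.5]: (0.00+35.67)/2 × 0.5 = 8.9175
  [0.5→3.5]: (35.67+21.43)/2 × 3 = 85.65
  [3.5→5]: (21.43+13.04)/2 × 1.5 = 25.8525
  [5→9]: (13.04+3.46)/2 × 4 = 33.0
  [9→9.5]: (3.46+2.93)/2 × 0.5 = 1.5975
  Sum = 155.0175 mcg/mL·hr

AUC = 155.0 mcg/mL·hr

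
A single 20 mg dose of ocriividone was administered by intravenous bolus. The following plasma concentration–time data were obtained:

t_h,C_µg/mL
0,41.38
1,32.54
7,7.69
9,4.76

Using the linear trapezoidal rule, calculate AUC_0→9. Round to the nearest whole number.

AUC = 170 µg/mL·h

Trapezoidal AUC_0→9:
  [0→1]: (41.38+32.54)/2 × 1 = 36.96
  [1→7]: (32.54+7.69)/2 × 6 = 120.69
  [7→9]: (7.69+4.76)/2 × 2 = 12.45
  Sum = 170.1 µg/mL·h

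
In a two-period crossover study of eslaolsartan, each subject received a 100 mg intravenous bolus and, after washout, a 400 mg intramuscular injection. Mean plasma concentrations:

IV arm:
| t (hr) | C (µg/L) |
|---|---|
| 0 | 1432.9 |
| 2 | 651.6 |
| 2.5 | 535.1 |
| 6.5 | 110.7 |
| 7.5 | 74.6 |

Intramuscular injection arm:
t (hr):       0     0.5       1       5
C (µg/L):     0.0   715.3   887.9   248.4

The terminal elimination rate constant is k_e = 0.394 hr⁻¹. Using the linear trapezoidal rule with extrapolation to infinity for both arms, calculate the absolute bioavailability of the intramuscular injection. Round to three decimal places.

Trapezoidal AUC_0→7.5 (IV):
  [0→2]: (1432.9+651.6)/2 × 2 = 2084.5
  [2→2.5]: (651.6+535.1)/2 × 0.5 = 296.675
  [2.5→6.5]: (535.1+110.7)/2 × 4 = 1291.6
  [6.5→7.5]: (110.7+74.6)/2 × 1 = 92.65
  Sum = 3765.425 µg/L·hr
IV tail: 74.6/0.394 = 189.340; AUC_iv,0→∞ = 3765.425 + 189.340 = 3954.765 µg/L·hr
Trapezoidal AUC_0→5 (intramuscular injection):
  [0→0.5]: (0.0+715.3)/2 × 0.5 = 178.825
  [0.5→1]: (715.3+887.9)/2 × 0.5 = 400.8
  [1→5]: (887.9+248.4)/2 × 4 = 2272.6
  Sum = 2852.225 µg/L·hr
intramuscular injection tail: 248.4/0.394 = 630.457; AUC_ev,0→∞ = 2852.225 + 630.457 = 3482.682 µg/L·hr
F = (AUC_ev/D_ev)/(AUC_iv/D_iv) = (3482.682/400)/(3954.765/100) = 8.706705/39.54765 = 0.2202

F = 0.220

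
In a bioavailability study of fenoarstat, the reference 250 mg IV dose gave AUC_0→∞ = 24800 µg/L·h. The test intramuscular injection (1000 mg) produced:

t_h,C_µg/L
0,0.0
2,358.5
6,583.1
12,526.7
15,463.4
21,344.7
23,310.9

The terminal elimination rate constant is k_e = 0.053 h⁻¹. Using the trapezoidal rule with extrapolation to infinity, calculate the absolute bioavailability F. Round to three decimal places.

Trapezoidal AUC_0→23 (intramuscular injection):
  [0→2]: (0.0+358.5)/2 × 2 = 358.5
  [2→6]: (358.5+583.1)/2 × 4 = 1883.2
  [6→12]: (583.1+526.7)/2 × 6 = 3329.4
  [12→15]: (526.7+463.4)/2 × 3 = 1485.15
  [15→21]: (463.4+344.7)/2 × 6 = 2424.3
  [21→23]: (344.7+310.9)/2 × 2 = 655.6
  Sum = 10136.15 µg/L·h
Tail: C_last/k_e = 310.9/0.053 = 5866.038
AUC_0→∞ (intramuscular injection) = 10136.15 + 5866.038 = 16002.188 µg/L·h
F = (AUC_ev/D_ev)/(AUC_iv/D_iv) = (16002.188/1000)/(24800/250) = 16.002188/99.2 = 0.1613

F = 0.161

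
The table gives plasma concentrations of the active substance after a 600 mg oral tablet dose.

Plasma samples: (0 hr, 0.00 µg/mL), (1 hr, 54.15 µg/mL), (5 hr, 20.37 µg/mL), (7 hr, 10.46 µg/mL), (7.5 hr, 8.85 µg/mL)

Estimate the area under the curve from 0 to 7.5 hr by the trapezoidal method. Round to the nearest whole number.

Trapezoidal AUC_0→7.5:
  [0→1]: (0.00+54.15)/2 × 1 = 27.075
  [1→5]: (54.15+20.37)/2 × 4 = 149.04
  [5→7]: (20.37+10.46)/2 × 2 = 30.83
  [7→7.5]: (10.46+8.85)/2 × 0.5 = 4.8275
  Sum = 211.7725 µg/mL·hr

AUC = 212 µg/mL·hr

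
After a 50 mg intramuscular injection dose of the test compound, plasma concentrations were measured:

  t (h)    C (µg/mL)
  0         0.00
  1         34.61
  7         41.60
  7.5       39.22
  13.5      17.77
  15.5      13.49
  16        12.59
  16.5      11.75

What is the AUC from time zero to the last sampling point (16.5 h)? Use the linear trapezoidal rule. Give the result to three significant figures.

Trapezoidal AUC_0→16.5:
  [0→1]: (0.00+34.61)/2 × 1 = 17.305
  [1→7]: (34.61+41.60)/2 × 6 = 228.63
  [7→7.5]: (41.60+39.22)/2 × 0.5 = 20.205
  [7.5→13.5]: (39.22+17.77)/2 × 6 = 170.97
  [13.5→15.5]: (17.77+13.49)/2 × 2 = 31.26
  [15.5→16]: (13.49+12.59)/2 × 0.5 = 6.52
  [16→16.5]: (12.59+11.75)/2 × 0.5 = 6.085
  Sum = 480.975 µg/mL·h

AUC = 481 µg/mL·h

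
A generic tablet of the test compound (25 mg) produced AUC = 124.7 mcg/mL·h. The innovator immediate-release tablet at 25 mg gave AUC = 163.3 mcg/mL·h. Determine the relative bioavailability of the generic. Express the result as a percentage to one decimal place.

F_rel = (AUC_test/D_test) / (AUC_ref/D_ref)
      = (124.7/25) / (163.3/25)
      = 4.988 / 6.532 = 0.7636 = 76.36%

F_rel = 76.4%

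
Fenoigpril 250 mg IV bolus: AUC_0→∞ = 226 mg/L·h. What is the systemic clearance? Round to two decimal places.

CL = Dose_iv / AUC_0→∞
   = 250 / 226 = 1.10619 L/h

CL = 1.11 L/h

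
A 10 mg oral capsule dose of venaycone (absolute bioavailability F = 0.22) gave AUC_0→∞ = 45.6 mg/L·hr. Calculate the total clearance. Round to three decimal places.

CL = F × Dose / AUC_0→∞
   = 0.22 × 10 / 45.6 = 0.0482456 L/hr

CL = 0.048 L/hr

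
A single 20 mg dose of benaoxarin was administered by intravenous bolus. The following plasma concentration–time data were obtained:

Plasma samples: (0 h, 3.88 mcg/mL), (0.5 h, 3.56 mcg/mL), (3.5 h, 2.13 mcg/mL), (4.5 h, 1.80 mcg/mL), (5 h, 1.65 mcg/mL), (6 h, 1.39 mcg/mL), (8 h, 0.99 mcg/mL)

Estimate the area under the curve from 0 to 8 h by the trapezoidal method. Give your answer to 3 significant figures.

Trapezoidal AUC_0→8:
  [0→0.5]: (3.88+3.56)/2 × 0.5 = 1.86
  [0.5→3.5]: (3.56+2.13)/2 × 3 = 8.535
  [3.5→4.5]: (2.13+1.80)/2 × 1 = 1.965
  [4.5→5]: (1.80+1.65)/2 × 0.5 = 0.8625
  [5→6]: (1.65+1.39)/2 × 1 = 1.52
  [6→8]: (1.39+0.99)/2 × 2 = 2.38
  Sum = 17.1225 mcg/mL·h

AUC = 17.1 mcg/mL·h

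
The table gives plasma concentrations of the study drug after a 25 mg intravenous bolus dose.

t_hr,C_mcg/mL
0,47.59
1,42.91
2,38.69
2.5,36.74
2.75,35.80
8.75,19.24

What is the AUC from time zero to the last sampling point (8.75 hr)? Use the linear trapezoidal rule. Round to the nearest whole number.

AUC = 279 mcg/mL·hr

Trapezoidal AUC_0→8.75:
  [0→1]: (47.59+42.91)/2 × 1 = 45.25
  [1→2]: (42.91+38.69)/2 × 1 = 40.8
  [2→2.5]: (38.69+36.74)/2 × 0.5 = 18.8575
  [2.5→2.75]: (36.74+35.80)/2 × 0.25 = 9.0675
  [2.75→8.75]: (35.80+19.24)/2 × 6 = 165.12
  Sum = 279.095 mcg/mL·hr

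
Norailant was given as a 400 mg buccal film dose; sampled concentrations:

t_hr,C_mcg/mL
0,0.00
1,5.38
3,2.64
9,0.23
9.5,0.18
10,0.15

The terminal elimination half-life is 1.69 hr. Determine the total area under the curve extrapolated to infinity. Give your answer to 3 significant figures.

AUC = 19.9 mcg/mL·hr

Trapezoidal AUC_0→10:
  [0→1]: (0.00+5.38)/2 × 1 = 2.69
  [1→3]: (5.38+2.64)/2 × 2 = 8.02
  [3→9]: (2.64+0.23)/2 × 6 = 8.61
  [9→9.5]: (0.23+0.18)/2 × 0.5 = 0.1025
  [9.5→10]: (0.18+0.15)/2 × 0.5 = 0.0825
  Sum = 19.505 mcg/mL·hr
k_e = ln2 / t½ = 0.693147 / 1.69 = 0.4101 hr^-1
Extrapolated tail: C_last / k_e = 0.15 / 0.4101 = 0.366
AUC_0→∞ = 19.505 + 0.366 = 19.871 mcg/mL·hr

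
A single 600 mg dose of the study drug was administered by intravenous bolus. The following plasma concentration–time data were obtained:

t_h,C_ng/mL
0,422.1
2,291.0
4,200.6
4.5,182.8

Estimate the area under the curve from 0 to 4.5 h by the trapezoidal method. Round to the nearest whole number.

Trapezoidal AUC_0→4.5:
  [0→2]: (422.1+291.0)/2 × 2 = 713.1
  [2→4]: (291.0+200.6)/2 × 2 = 491.6
  [4→4.5]: (200.6+182.8)/2 × 0.5 = 95.85
  Sum = 1300.55 ng/mL·h

AUC = 1301 ng/mL·h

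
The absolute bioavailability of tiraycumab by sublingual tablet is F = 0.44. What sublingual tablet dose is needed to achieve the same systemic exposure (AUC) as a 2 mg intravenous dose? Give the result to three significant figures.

For equal systemic exposure: F × D_ev = D_iv
D_ev = D_iv / F = 2 / 0.44 = 4.54545 mg

D_sublingual = 4.55 mg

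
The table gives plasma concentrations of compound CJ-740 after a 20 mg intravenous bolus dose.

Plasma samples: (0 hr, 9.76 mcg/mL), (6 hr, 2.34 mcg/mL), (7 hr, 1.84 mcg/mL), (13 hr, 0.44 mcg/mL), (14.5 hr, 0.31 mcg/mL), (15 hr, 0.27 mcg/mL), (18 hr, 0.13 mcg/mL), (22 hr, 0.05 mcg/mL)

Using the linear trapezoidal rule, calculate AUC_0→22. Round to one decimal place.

Trapezoidal AUC_0→22:
  [0→6]: (9.76+2.34)/2 × 6 = 36.3
  [6→7]: (2.34+1.84)/2 × 1 = 2.09
  [7→13]: (1.84+0.44)/2 × 6 = 6.84
  [13→14.5]: (0.44+0.31)/2 × 1.5 = 0.5625
  [14.5→15]: (0.31+0.27)/2 × 0.5 = 0.145
  [15→18]: (0.27+0.13)/2 × 3 = 0.6
  [18→22]: (0.13+0.05)/2 × 4 = 0.36
  Sum = 46.8975 mcg/mL·hr

AUC = 46.9 mcg/mL·hr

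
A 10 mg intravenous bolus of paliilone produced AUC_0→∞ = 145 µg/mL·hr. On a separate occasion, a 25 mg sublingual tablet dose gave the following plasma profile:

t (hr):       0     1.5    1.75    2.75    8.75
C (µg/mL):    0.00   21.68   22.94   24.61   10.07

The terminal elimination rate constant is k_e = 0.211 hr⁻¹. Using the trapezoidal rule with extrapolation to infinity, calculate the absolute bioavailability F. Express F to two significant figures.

Trapezoidal AUC_0→8.75 (sublingual tablet):
  [0→1.5]: (0.00+21.68)/2 × 1.5 = 16.26
  [1.5→1.75]: (21.68+22.94)/2 × 0.25 = 5.5775
  [1.75→2.75]: (22.94+24.61)/2 × 1 = 23.775
  [2.75→8.75]: (24.61+10.07)/2 × 6 = 104.04
  Sum = 149.6525 µg/mL·hr
Tail: C_last/k_e = 10.07/0.211 = 47.725
AUC_0→∞ (sublingual tablet) = 149.6525 + 47.725 = 197.3775 µg/mL·hr
F = (AUC_ev/D_ev)/(AUC_iv/D_iv) = (197.3775/25)/(145/10) = 7.8951/14.5 = 0.5445

F = 0.54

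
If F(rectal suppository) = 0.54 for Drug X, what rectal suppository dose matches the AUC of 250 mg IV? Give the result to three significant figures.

For equal systemic exposure: F × D_ev = D_iv
D_ev = D_iv / F = 250 / 0.54 = 462.963 mg

D_rectal = 463 mg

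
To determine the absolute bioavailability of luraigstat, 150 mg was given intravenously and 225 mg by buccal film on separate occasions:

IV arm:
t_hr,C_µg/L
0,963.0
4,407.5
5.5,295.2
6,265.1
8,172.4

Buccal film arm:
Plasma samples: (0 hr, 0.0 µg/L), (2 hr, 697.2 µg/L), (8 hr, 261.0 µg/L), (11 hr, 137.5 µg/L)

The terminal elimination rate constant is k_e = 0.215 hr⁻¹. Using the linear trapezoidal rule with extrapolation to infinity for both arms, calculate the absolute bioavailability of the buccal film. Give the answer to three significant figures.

F = 0.690

Trapezoidal AUC_0→8 (IV):
  [0→4]: (963.0+407.5)/2 × 4 = 2741.0
  [4→5.5]: (407.5+295.2)/2 × 1.5 = 527.025
  [5.5→6]: (295.2+265.1)/2 × 0.5 = 140.075
  [6→8]: (265.1+172.4)/2 × 2 = 437.5
  Sum = 3845.6 µg/L·hr
IV tail: 172.4/0.215 = 801.860; AUC_iv,0→∞ = 3845.6 + 801.860 = 4647.46 µg/L·hr
Trapezoidal AUC_0→11 (buccal film):
  [0→2]: (0.0+697.2)/2 × 2 = 697.2
  [2→8]: (697.2+261.0)/2 × 6 = 2874.6
  [8→11]: (261.0+137.5)/2 × 3 = 597.75
  Sum = 4169.55 µg/L·hr
buccal film tail: 137.5/0.215 = 639.535; AUC_ev,0→∞ = 4169.55 + 639.535 = 4809.085 µg/L·hr
F = (AUC_ev/D_ev)/(AUC_iv/D_iv) = (4809.085/225)/(4647.46/150) = 21.3737/30.9831 = 0.6899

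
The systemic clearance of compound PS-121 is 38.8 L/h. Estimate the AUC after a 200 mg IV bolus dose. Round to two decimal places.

AUC_0→∞ = Dose_iv / CL
        = 200 / 38.8 = 5.15464 mg/L·h

AUC = 5.15 mg/L·h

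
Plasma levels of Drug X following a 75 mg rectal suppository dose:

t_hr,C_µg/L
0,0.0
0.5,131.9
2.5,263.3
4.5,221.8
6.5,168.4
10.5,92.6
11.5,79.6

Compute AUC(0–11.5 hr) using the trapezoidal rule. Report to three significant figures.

Trapezoidal AUC_0→11.5:
  [0→0.5]: (0.0+131.9)/2 × 0.5 = 32.975
  [0.5→2.5]: (131.9+263.3)/2 × 2 = 395.2
  [2.5→4.5]: (263.3+221.8)/2 × 2 = 485.1
  [4.5→6.5]: (221.8+168.4)/2 × 2 = 390.2
  [6.5→10.5]: (168.4+92.6)/2 × 4 = 522.0
  [10.5→11.5]: (92.6+79.6)/2 × 1 = 86.1
  Sum = 1911.575 µg/L·hr

AUC = 1910 µg/L·hr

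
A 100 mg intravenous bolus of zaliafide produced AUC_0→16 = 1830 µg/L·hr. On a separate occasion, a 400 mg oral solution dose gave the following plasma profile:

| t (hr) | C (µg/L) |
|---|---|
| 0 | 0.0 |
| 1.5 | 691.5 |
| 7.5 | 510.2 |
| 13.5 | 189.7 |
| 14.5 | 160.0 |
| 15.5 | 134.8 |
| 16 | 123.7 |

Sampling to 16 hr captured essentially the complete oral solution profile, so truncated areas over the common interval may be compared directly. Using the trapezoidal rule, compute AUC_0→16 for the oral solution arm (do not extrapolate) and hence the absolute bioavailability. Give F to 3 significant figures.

F = 0.903

Trapezoidal AUC_0→16 (oral solution):
  [0→1.5]: (0.0+691.5)/2 × 1.5 = 518.625
  [1.5→7.5]: (691.5+510.2)/2 × 6 = 3605.1
  [7.5→13.5]: (510.2+189.7)/2 × 6 = 2099.7
  [13.5→14.5]: (189.7+160.0)/2 × 1 = 174.85
  [14.5→15.5]: (160.0+134.8)/2 × 1 = 147.4
  [15.5→16]: (134.8+123.7)/2 × 0.5 = 64.625
  Sum = 6610.3 µg/L·hr
F = (AUC_ev/D_ev)/(AUC_iv/D_iv) = (6610.3/400)/(1830/100) = 16.52575/18.3 = 0.9030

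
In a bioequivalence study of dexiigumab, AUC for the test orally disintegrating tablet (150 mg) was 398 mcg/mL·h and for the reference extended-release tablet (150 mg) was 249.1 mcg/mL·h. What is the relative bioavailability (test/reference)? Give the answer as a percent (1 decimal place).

F_rel = (AUC_test/D_test) / (AUC_ref/D_ref)
      = (398/150) / (249.1/150)
      = 2.65333 / 1.66067 = 1.5977 = 159.77%

F_rel = 159.8%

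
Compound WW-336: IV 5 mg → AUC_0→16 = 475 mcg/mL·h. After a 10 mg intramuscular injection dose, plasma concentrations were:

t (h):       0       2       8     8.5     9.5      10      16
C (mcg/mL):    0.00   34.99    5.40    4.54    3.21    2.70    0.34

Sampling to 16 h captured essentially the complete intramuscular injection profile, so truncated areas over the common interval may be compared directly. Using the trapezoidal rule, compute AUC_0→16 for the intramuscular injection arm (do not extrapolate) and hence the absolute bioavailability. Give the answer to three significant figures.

Trapezoidal AUC_0→16 (intramuscular injection):
  [0→2]: (0.00+34.99)/2 × 2 = 34.99
  [2→8]: (34.99+5.40)/2 × 6 = 121.17
  [8→8.5]: (5.40+4.54)/2 × 0.5 = 2.485
  [8.5→9.5]: (4.54+3.21)/2 × 1 = 3.875
  [9.5→10]: (3.21+2.70)/2 × 0.5 = 1.4775
  [10→16]: (2.70+0.34)/2 × 6 = 9.12
  Sum = 173.1175 mcg/mL·h
F = (AUC_ev/D_ev)/(AUC_iv/D_iv) = (173.1175/10)/(475/5) = 17.31175/95 = 0.1822

F = 0.182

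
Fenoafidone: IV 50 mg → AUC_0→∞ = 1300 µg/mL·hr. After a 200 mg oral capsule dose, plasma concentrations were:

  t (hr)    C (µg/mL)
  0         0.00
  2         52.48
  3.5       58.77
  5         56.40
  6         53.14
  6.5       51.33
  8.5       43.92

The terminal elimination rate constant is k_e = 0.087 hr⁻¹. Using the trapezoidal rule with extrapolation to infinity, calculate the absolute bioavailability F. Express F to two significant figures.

F = 0.17

Trapezoidal AUC_0→8.5 (oral capsule):
  [0→2]: (0.00+52.48)/2 × 2 = 52.48
  [2→3.5]: (52.48+58.77)/2 × 1.5 = 83.4375
  [3.5→5]: (58.77+56.40)/2 × 1.5 = 86.3775
  [5→6]: (56.40+53.14)/2 × 1 = 54.77
  [6→6.5]: (53.14+51.33)/2 × 0.5 = 26.1175
  [6.5→8.5]: (51.33+43.92)/2 × 2 = 95.25
  Sum = 398.4325 µg/mL·hr
Tail: C_last/k_e = 43.92/0.087 = 504.828
AUC_0→∞ (oral capsule) = 398.4325 + 504.828 = 903.2605 µg/mL·hr
F = (AUC_ev/D_ev)/(AUC_iv/D_iv) = (903.2605/200)/(1300/50) = 4.5163025/26 = 0.1737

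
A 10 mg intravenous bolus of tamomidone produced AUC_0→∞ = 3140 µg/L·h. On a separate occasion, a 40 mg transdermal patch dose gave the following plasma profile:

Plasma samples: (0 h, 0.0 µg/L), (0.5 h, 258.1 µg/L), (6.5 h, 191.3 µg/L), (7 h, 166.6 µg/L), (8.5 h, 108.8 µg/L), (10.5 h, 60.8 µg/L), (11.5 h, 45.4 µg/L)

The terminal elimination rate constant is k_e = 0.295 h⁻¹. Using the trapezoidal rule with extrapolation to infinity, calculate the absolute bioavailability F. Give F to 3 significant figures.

Trapezoidal AUC_0→11.5 (transdermal patch):
  [0→0.5]: (0.0+258.1)/2 × 0.5 = 64.525
  [0.5→6.5]: (258.1+191.3)/2 × 6 = 1348.2
  [6.5→7]: (191.3+166.6)/2 × 0.5 = 89.475
  [7→8.5]: (166.6+108.8)/2 × 1.5 = 206.55
  [8.5→10.5]: (108.8+60.8)/2 × 2 = 169.6
  [10.5→11.5]: (60.8+45.4)/2 × 1 = 53.1
  Sum = 1931.45 µg/L·h
Tail: C_last/k_e = 45.4/0.295 = 153.898
AUC_0→∞ (transdermal patch) = 1931.45 + 153.898 = 2085.348 µg/L·h
F = (AUC_ev/D_ev)/(AUC_iv/D_iv) = (2085.348/40)/(3140/10) = 52.1337/314 = 0.1660

F = 0.166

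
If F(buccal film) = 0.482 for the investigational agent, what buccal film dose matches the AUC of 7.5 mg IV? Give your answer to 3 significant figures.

D_buccal = 15.6 mg

For equal systemic exposure: F × D_ev = D_iv
D_ev = D_iv / F = 7.5 / 0.482 = 15.5602 mg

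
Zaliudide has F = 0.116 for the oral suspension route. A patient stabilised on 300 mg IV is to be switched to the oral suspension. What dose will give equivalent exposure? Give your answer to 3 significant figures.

D_oral = 2590 mg

For equal systemic exposure: F × D_ev = D_iv
D_ev = D_iv / F = 300 / 0.116 = 2586.21 mg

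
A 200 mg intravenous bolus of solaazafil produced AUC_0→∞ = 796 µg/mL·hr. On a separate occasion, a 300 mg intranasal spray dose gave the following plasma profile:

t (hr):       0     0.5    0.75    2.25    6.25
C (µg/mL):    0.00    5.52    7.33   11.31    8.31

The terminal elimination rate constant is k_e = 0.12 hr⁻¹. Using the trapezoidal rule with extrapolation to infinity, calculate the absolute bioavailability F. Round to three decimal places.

F = 0.105

Trapezoidal AUC_0→6.25 (intranasal spray):
  [0→0.5]: (0.00+5.52)/2 × 0.5 = 1.38
  [0.5→0.75]: (5.52+7.33)/2 × 0.25 = 1.60625
  [0.75→2.25]: (7.33+11.31)/2 × 1.5 = 13.98
  [2.25→6.25]: (11.31+8.31)/2 × 4 = 39.24
  Sum = 56.20625 µg/mL·hr
Tail: C_last/k_e = 8.31/0.12 = 69.250
AUC_0→∞ (intranasal spray) = 56.20625 + 69.250 = 125.45625 µg/mL·hr
F = (AUC_ev/D_ev)/(AUC_iv/D_iv) = (125.45625/300)/(796/200) = 0.4181875/3.98 = 0.1051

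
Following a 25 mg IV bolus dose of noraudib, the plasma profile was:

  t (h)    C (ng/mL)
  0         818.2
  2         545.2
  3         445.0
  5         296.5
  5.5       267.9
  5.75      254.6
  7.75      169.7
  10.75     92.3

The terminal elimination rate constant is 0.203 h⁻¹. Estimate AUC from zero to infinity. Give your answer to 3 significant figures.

Trapezoidal AUC_0→10.75:
  [0→2]: (818.2+545.2)/2 × 2 = 1363.4
  [2→3]: (545.2+445.0)/2 × 1 = 495.1
  [3→5]: (445.0+296.5)/2 × 2 = 741.5
  [5→5.5]: (296.5+267.9)/2 × 0.5 = 141.1
  [5.5→5.75]: (267.9+254.6)/2 × 0.25 = 65.3125
  [5.75→7.75]: (254.6+169.7)/2 × 2 = 424.3
  [7.75→10.75]: (169.7+92.3)/2 × 3 = 393.0
  Sum = 3623.7125 ng/mL·h
Extrapolated tail: C_last / k_e = 92.3 / 0.203 = 454.680
AUC_0→∞ = 3623.7125 + 454.680 = 4078.3925 ng/mL·h

AUC = 4080 ng/mL·h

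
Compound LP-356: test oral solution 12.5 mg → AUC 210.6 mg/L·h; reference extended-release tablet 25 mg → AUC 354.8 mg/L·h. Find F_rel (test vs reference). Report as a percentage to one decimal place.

F_rel = 118.7%

F_rel = (AUC_test/D_test) / (AUC_ref/D_ref)
      = (210.6/12.5) / (354.8/25)
      = 16.848 / 14.192 = 1.1871 = 118.71%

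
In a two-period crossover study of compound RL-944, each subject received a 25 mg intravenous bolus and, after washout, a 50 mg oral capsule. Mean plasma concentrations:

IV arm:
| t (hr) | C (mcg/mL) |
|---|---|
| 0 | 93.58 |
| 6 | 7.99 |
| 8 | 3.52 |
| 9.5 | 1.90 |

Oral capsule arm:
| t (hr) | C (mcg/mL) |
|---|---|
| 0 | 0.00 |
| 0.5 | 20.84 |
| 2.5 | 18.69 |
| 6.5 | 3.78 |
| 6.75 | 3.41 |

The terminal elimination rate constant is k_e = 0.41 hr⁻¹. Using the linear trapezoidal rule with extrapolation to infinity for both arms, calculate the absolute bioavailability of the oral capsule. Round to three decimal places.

F = 0.152

Trapezoidal AUC_0→9.5 (IV):
  [0→6]: (93.58+7.99)/2 × 6 = 304.71
  [6→8]: (7.99+3.52)/2 × 2 = 11.51
  [8→9.5]: (3.52+1.90)/2 × 1.5 = 4.065
  Sum = 320.285 mcg/mL·hr
IV tail: 1.90/0.41 = 4.634; AUC_iv,0→∞ = 320.285 + 4.634 = 324.919 mcg/mL·hr
Trapezoidal AUC_0→6.75 (oral capsule):
  [0→0.5]: (0.00+20.84)/2 × 0.5 = 5.21
  [0.5→2.5]: (20.84+18.69)/2 × 2 = 39.53
  [2.5→6.5]: (18.69+3.78)/2 × 4 = 44.94
  [6.5→6.75]: (3.78+3.41)/2 × 0.25 = 0.89875
  Sum = 90.57875 mcg/mL·hr
oral capsule tail: 3.41/0.41 = 8.317; AUC_ev,0→∞ = 90.57875 + 8.317 = 98.89575 mcg/mL·hr
F = (AUC_ev/D_ev)/(AUC_iv/D_iv) = (98.89575/50)/(324.919/25) = 1.977915/12.99676 = 0.1522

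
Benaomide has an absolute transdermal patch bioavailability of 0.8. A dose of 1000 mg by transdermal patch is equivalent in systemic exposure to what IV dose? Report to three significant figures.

D_iv = 800 mg

Systemic exposure from an extravascular dose = F × D_ev, so the equivalent IV dose is F × D_ev.
D_iv = F × D_ev = 0.8 × 1000 = 800 mg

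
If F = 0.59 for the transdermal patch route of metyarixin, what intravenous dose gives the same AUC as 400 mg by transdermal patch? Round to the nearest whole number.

D_iv = 236 mg

Systemic exposure from an extravascular dose = F × D_ev, so the equivalent IV dose is F × D_ev.
D_iv = F × D_ev = 0.59 × 400 = 236 mg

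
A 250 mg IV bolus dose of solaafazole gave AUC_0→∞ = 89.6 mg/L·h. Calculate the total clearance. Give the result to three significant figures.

CL = Dose_iv / AUC_0→∞
   = 250 / 89.6 = 2.79018 L/h

CL = 2.79 L/h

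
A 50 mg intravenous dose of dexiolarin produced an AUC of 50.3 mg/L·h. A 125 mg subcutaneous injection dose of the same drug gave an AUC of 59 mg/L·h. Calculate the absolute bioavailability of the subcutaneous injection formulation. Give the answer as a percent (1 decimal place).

F = (AUC_ev / D_ev) / (AUC_iv / D_iv)
  = (59/125) / (50.3/50)
  = 0.472 / 1.006 = 0.4692
  = 46.92%

F = 46.9%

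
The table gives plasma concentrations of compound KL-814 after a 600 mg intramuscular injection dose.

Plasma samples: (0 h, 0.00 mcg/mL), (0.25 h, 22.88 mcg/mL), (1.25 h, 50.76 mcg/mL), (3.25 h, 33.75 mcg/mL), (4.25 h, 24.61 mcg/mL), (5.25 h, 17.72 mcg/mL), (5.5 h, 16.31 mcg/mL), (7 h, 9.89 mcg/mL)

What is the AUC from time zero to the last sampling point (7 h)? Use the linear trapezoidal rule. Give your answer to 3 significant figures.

Trapezoidal AUC_0→7:
  [0→0.25]: (0.00+22.88)/2 × 0.25 = 2.86
  [0.25→1.25]: (22.88+50.76)/2 × 1 = 36.82
  [1.25→3.25]: (50.76+33.75)/2 × 2 = 84.51
  [3.25→4.25]: (33.75+24.61)/2 × 1 = 29.18
  [4.25→5.25]: (24.61+17.72)/2 × 1 = 21.165
  [5.25→5.5]: (17.72+16.31)/2 × 0.25 = 4.25375
  [5.5→7]: (16.31+9.89)/2 × 1.5 = 19.65
  Sum = 198.43875 mcg/mL·h

AUC = 198 mcg/mL·h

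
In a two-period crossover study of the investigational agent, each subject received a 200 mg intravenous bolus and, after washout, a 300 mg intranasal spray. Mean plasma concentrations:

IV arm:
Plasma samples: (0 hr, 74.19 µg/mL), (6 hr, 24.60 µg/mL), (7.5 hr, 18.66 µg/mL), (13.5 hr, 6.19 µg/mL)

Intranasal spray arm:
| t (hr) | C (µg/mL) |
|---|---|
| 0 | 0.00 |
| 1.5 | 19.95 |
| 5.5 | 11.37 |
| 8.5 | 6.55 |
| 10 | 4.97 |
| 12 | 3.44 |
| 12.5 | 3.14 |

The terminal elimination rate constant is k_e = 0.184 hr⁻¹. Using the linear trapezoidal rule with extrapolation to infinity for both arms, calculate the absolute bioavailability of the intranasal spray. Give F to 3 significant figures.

Trapezoidal AUC_0→13.5 (IV):
  [0→6]: (74.19+24.60)/2 × 6 = 296.37
  [6→7.5]: (24.60+18.66)/2 × 1.5 = 32.445
  [7.5→13.5]: (18.66+6.19)/2 × 6 = 74.55
  Sum = 403.365 µg/mL·hr
IV tail: 6.19/0.184 = 33.641; AUC_iv,0→∞ = 403.365 + 33.641 = 437.006 µg/mL·hr
Trapezoidal AUC_0→12.5 (intranasal spray):
  [0→1.5]: (0.00+19.95)/2 × 1.5 = 14.9625
  [1.5→5.5]: (19.95+11.37)/2 × 4 = 62.64
  [5.5→8.5]: (11.37+6.55)/2 × 3 = 26.88
  [8.5→10]: (6.55+4.97)/2 × 1.5 = 8.64
  [10→12]: (4.97+3.44)/2 × 2 = 8.41
  [12→12.5]: (3.44+3.14)/2 × 0.5 = 1.645
  Sum = 123.1775 µg/mL·hr
intranasal spray tail: 3.14/0.184 = 17.065; AUC_ev,0→∞ = 123.1775 + 17.065 = 140.2425 µg/mL·hr
F = (AUC_ev/D_ev)/(AUC_iv/D_iv) = (140.2425/300)/(437.006/200) = 0.467475/2.18503 = 0.2139

F = 0.214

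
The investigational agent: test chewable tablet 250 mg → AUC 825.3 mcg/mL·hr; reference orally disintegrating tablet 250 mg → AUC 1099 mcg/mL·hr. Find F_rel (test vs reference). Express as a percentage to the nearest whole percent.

F_rel = 75%

F_rel = (AUC_test/D_test) / (AUC_ref/D_ref)
      = (825.3/250) / (1099/250)
      = 3.3012 / 4.396 = 0.7510 = 75.10%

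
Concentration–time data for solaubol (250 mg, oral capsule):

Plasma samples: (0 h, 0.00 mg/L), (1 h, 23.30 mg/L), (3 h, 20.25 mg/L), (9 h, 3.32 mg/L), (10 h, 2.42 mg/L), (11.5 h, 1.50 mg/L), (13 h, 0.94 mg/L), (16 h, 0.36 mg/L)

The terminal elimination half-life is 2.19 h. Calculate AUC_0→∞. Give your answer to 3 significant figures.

AUC = 137 mg/L·h

Trapezoidal AUC_0→16:
  [0→1]: (0.00+23.30)/2 × 1 = 11.65
  [1→3]: (23.30+20.25)/2 × 2 = 43.55
  [3→9]: (20.25+3.32)/2 × 6 = 70.71
  [9→10]: (3.32+2.42)/2 × 1 = 2.87
  [10→11.5]: (2.42+1.50)/2 × 1.5 = 2.94
  [11.5→13]: (1.50+0.94)/2 × 1.5 = 1.83
  [13→16]: (0.94+0.36)/2 × 3 = 1.95
  Sum = 135.5 mg/L·h
k_e = ln2 / t½ = 0.693147 / 2.19 = 0.3165 h^-1
Extrapolated tail: C_last / k_e = 0.36 / 0.3165 = 1.137
AUC_0→∞ = 135.5 + 1.137 = 136.637 mg/L·h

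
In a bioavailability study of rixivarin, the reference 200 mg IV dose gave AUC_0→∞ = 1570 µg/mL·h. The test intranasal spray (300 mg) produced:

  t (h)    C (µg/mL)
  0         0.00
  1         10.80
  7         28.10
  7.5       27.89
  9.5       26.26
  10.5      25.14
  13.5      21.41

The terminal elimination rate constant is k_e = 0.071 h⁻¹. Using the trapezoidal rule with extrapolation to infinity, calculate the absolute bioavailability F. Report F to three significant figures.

Trapezoidal AUC_0→13.5 (intranasal spray):
  [0→1]: (0.00+10.80)/2 × 1 = 5.4
  [1→7]: (10.80+28.10)/2 × 6 = 116.7
  [7→7.5]: (28.10+27.89)/2 × 0.5 = 13.9975
  [7.5→9.5]: (27.89+26.26)/2 × 2 = 54.15
  [9.5→10.5]: (26.26+25.14)/2 × 1 = 25.7
  [10.5→13.5]: (25.14+21.41)/2 × 3 = 69.825
  Sum = 285.7725 µg/mL·h
Tail: C_last/k_e = 21.41/0.071 = 301.549
AUC_0→∞ (intranasal spray) = 285.7725 + 301.549 = 587.3215 µg/mL·h
F = (AUC_ev/D_ev)/(AUC_iv/D_iv) = (587.3215/300)/(1570/200) = 1.95774/7.85 = 0.2494

F = 0.249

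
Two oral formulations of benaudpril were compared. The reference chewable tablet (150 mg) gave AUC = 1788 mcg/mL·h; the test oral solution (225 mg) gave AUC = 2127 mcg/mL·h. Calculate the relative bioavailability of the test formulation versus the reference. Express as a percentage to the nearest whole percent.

F_rel = (AUC_test/D_test) / (AUC_ref/D_ref)
      = (2127/225) / (1788/150)
      = 9.45333 / 11.92 = 0.7931 = 79.31%

F_rel = 79%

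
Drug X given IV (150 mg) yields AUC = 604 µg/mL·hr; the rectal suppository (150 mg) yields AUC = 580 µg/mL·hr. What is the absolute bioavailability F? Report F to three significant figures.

F = 0.960

F = (AUC_ev / D_ev) / (AUC_iv / D_iv)
  = (580/150) / (604/150)
  = 3.86667 / 4.02667 = 0.9603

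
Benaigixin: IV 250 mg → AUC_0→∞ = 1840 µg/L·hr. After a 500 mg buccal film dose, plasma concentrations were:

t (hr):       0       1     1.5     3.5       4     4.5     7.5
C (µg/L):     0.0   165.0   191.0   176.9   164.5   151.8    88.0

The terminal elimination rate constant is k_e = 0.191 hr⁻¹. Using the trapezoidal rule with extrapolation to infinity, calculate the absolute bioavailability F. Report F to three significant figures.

Trapezoidal AUC_0→7.5 (buccal film):
  [0→1]: (0.0+165.0)/2 × 1 = 82.5
  [1→1.5]: (165.0+191.0)/2 × 0.5 = 89.0
  [1.5→3.5]: (191.0+176.9)/2 × 2 = 367.9
  [3.5→4]: (176.9+164.5)/2 × 0.5 = 85.35
  [4→4.5]: (164.5+151.8)/2 × 0.5 = 79.075
  [4.5→7.5]: (151.8+88.0)/2 × 3 = 359.7
  Sum = 1063.525 µg/L·hr
Tail: C_last/k_e = 88.0/0.191 = 460.733
AUC_0→∞ (buccal film) = 1063.525 + 460.733 = 1524.258 µg/L·hr
F = (AUC_ev/D_ev)/(AUC_iv/D_iv) = (1524.258/500)/(1840/250) = 3.048516/7.36 = 0.4142

F = 0.414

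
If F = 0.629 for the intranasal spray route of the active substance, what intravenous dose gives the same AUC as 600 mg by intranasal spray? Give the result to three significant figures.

Systemic exposure from an extravascular dose = F × D_ev, so the equivalent IV dose is F × D_ev.
D_iv = F × D_ev = 0.629 × 600 = 377.4 mg

D_iv = 377 mg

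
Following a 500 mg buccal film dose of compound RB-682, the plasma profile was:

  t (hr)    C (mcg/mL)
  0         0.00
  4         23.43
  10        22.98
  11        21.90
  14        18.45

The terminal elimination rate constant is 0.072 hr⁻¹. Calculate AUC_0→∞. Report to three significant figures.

Trapezoidal AUC_0→14:
  [0→4]: (0.00+23.43)/2 × 4 = 46.86
  [4→10]: (23.43+22.98)/2 × 6 = 139.23
  [10→11]: (22.98+21.90)/2 × 1 = 22.44
  [11→14]: (21.90+18.45)/2 × 3 = 60.525
  Sum = 269.055 mcg/mL·hr
Extrapolated tail: C_last / k_e = 18.45 / 0.072 = 256.250
AUC_0→∞ = 269.055 + 256.250 = 525.305 mcg/mL·hr

AUC = 525 mcg/mL·hr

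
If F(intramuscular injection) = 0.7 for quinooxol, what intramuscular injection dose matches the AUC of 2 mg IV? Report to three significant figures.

For equal systemic exposure: F × D_ev = D_iv
D_ev = D_iv / F = 2 / 0.7 = 2.85714 mg

D_intramuscular = 2.86 mg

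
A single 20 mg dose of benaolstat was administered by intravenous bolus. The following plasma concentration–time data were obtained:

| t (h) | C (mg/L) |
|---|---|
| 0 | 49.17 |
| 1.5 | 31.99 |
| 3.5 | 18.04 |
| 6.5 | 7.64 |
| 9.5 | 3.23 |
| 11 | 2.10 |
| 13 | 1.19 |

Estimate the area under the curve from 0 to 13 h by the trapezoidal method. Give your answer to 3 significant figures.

AUC = 173 mg/L·h

Trapezoidal AUC_0→13:
  [0→1.5]: (49.17+31.99)/2 × 1.5 = 60.87
  [1.5→3.5]: (31.99+18.04)/2 × 2 = 50.03
  [3.5→6.5]: (18.04+7.64)/2 × 3 = 38.52
  [6.5→9.5]: (7.64+3.23)/2 × 3 = 16.305
  [9.5→11]: (3.23+2.10)/2 × 1.5 = 3.9975
  [11→13]: (2.10+1.19)/2 × 2 = 3.29
  Sum = 173.0125 mg/L·h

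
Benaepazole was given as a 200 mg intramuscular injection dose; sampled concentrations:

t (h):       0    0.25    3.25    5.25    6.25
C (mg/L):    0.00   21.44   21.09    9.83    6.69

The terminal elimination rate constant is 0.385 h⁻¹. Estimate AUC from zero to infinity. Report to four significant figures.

AUC = 123.0 mg/L·h

Trapezoidal AUC_0→6.25:
  [0→0.25]: (0.00+21.44)/2 × 0.25 = 2.68
  [0.25→3.25]: (21.44+21.09)/2 × 3 = 63.795
  [3.25→5.25]: (21.09+9.83)/2 × 2 = 30.92
  [5.25→6.25]: (9.83+6.69)/2 × 1 = 8.26
  Sum = 105.655 mg/L·h
Extrapolated tail: C_last / k_e = 6.69 / 0.385 = 17.377
AUC_0→∞ = 105.655 + 17.377 = 123.032 mg/L·h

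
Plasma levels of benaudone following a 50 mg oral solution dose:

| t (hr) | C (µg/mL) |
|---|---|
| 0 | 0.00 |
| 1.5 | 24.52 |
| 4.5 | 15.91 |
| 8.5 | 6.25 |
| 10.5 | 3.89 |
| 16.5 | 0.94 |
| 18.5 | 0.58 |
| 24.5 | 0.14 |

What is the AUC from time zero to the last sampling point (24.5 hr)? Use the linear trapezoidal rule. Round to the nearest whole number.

AUC = 152 µg/mL·hr

Trapezoidal AUC_0→24.5:
  [0→1.5]: (0.00+24.52)/2 × 1.5 = 18.39
  [1.5→4.5]: (24.52+15.91)/2 × 3 = 60.645
  [4.5→8.5]: (15.91+6.25)/2 × 4 = 44.32
  [8.5→10.5]: (6.25+3.89)/2 × 2 = 10.14
  [10.5→16.5]: (3.89+0.94)/2 × 6 = 14.49
  [16.5→18.5]: (0.94+0.58)/2 × 2 = 1.52
  [18.5→24.5]: (0.58+0.14)/2 × 6 = 2.16
  Sum = 151.665 µg/mL·hr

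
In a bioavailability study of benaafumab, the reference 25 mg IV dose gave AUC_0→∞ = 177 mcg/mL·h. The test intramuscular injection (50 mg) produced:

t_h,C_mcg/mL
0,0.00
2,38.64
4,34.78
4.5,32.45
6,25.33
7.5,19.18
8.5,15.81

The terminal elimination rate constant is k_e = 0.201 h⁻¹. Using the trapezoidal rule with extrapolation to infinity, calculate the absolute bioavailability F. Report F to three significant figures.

F = 0.852

Trapezoidal AUC_0→8.5 (intramuscular injection):
  [0→2]: (0.00+38.64)/2 × 2 = 38.64
  [2→4]: (38.64+34.78)/2 × 2 = 73.42
  [4→4.5]: (34.78+32.45)/2 × 0.5 = 16.8075
  [4.5→6]: (32.45+25.33)/2 × 1.5 = 43.335
  [6→7.5]: (25.33+19.18)/2 × 1.5 = 33.3825
  [7.5→8.5]: (19.18+15.81)/2 × 1 = 17.495
  Sum = 223.08 mcg/mL·h
Tail: C_last/k_e = 15.81/0.201 = 78.657
AUC_0→∞ (intramuscular injection) = 223.08 + 78.657 = 301.737 mcg/mL·h
F = (AUC_ev/D_ev)/(AUC_iv/D_iv) = (301.737/50)/(177/25) = 6.03474/7.08 = 0.8524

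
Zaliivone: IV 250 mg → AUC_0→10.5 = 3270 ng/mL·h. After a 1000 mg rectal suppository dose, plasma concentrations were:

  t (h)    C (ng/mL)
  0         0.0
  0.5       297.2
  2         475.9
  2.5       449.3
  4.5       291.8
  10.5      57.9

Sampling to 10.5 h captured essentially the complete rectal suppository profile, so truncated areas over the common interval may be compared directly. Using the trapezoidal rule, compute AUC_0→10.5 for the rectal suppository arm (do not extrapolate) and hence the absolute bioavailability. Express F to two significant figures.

Trapezoidal AUC_0→10.5 (rectal suppository):
  [0→0.5]: (0.0+297.2)/2 × 0.5 = 74.3
  [0.5→2]: (297.2+475.9)/2 × 1.5 = 579.825
  [2→2.5]: (475.9+449.3)/2 × 0.5 = 231.3
  [2.5→4.5]: (449.3+291.8)/2 × 2 = 741.1
  [4.5→10.5]: (291.8+57.9)/2 × 6 = 1049.1
  Sum = 2675.625 ng/mL·h
F = (AUC_ev/D_ev)/(AUC_iv/D_iv) = (2675.625/1000)/(3270/250) = 2.675625/13.08 = 0.2046

F = 0.20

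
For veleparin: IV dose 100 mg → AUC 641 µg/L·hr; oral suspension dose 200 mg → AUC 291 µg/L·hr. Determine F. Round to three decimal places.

F = (AUC_ev / D_ev) / (AUC_iv / D_iv)
  = (291/200) / (641/100)
  = 1.455 / 6.41 = 0.2270

F = 0.227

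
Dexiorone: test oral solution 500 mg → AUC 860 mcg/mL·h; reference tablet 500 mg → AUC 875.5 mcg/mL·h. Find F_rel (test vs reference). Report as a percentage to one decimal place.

F_rel = (AUC_test/D_test) / (AUC_ref/D_ref)
      = (860/500) / (875.5/500)
      = 1.72 / 1.751 = 0.9823 = 98.23%

F_rel = 98.2%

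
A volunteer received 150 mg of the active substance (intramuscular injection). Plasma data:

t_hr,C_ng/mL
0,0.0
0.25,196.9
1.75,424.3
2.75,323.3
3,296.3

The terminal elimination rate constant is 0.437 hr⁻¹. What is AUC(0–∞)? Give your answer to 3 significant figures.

AUC = 1620 ng/mL·hr

Trapezoidal AUC_0→3:
  [0→0.25]: (0.0+196.9)/2 × 0.25 = 24.6125
  [0.25→1.75]: (196.9+424.3)/2 × 1.5 = 465.9
  [1.75→2.75]: (424.3+323.3)/2 × 1 = 373.8
  [2.75→3]: (323.3+296.3)/2 × 0.25 = 77.45
  Sum = 941.7625 ng/mL·hr
Extrapolated tail: C_last / k_e = 296.3 / 0.437 = 678.032
AUC_0→∞ = 941.7625 + 678.032 = 1619.7945 ng/mL·hr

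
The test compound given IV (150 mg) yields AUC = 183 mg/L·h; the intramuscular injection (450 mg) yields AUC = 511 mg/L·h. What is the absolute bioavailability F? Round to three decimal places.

F = 0.931

F = (AUC_ev / D_ev) / (AUC_iv / D_iv)
  = (511/450) / (183/150)
  = 1.13556 / 1.22 = 0.9308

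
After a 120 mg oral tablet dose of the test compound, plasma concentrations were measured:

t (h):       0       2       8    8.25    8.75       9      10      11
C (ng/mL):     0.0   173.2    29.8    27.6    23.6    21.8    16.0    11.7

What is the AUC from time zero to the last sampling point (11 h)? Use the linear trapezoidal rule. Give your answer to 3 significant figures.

AUC = 841 ng/mL·h

Trapezoidal AUC_0→11:
  [0→2]: (0.0+173.2)/2 × 2 = 173.2
  [2→8]: (173.2+29.8)/2 × 6 = 609.0
  [8→8.25]: (29.8+27.6)/2 × 0.25 = 7.175
  [8.25→8.75]: (27.6+23.6)/2 × 0.5 = 12.8
  [8.75→9]: (23.6+21.8)/2 × 0.25 = 5.675
  [9→10]: (21.8+16.0)/2 × 1 = 18.9
  [10→11]: (16.0+11.7)/2 × 1 = 13.85
  Sum = 840.6 ng/mL·h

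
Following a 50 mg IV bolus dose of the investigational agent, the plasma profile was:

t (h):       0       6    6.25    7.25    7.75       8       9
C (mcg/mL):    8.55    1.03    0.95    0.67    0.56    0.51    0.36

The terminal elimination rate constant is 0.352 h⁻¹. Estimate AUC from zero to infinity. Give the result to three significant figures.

AUC = 31.7 mcg/mL·h

Trapezoidal AUC_0→9:
  [0→6]: (8.55+1.03)/2 × 6 = 28.74
  [6→6.25]: (1.03+0.95)/2 × 0.25 = 0.2475
  [6.25→7.25]: (0.95+0.67)/2 × 1 = 0.81
  [7.25→7.75]: (0.67+0.56)/2 × 0.5 = 0.3075
  [7.75→8]: (0.56+0.51)/2 × 0.25 = 0.13375
  [8→9]: (0.51+0.36)/2 × 1 = 0.435
  Sum = 30.67375 mcg/mL·h
Extrapolated tail: C_last / k_e = 0.36 / 0.352 = 1.023
AUC_0→∞ = 30.67375 + 1.023 = 31.69675 mcg/mL·h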